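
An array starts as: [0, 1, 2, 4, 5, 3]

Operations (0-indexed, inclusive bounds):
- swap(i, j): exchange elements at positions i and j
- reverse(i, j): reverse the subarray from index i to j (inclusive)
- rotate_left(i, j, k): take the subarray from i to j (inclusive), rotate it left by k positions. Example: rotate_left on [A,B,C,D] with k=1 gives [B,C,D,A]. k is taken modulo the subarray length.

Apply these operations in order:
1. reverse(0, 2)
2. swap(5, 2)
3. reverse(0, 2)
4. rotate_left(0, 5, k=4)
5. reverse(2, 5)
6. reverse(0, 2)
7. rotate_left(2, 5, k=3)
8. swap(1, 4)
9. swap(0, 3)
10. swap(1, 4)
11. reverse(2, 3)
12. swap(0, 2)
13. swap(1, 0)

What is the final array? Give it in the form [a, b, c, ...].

Answer: [0, 4, 5, 3, 2, 1]

Derivation:
After 1 (reverse(0, 2)): [2, 1, 0, 4, 5, 3]
After 2 (swap(5, 2)): [2, 1, 3, 4, 5, 0]
After 3 (reverse(0, 2)): [3, 1, 2, 4, 5, 0]
After 4 (rotate_left(0, 5, k=4)): [5, 0, 3, 1, 2, 4]
After 5 (reverse(2, 5)): [5, 0, 4, 2, 1, 3]
After 6 (reverse(0, 2)): [4, 0, 5, 2, 1, 3]
After 7 (rotate_left(2, 5, k=3)): [4, 0, 3, 5, 2, 1]
After 8 (swap(1, 4)): [4, 2, 3, 5, 0, 1]
After 9 (swap(0, 3)): [5, 2, 3, 4, 0, 1]
After 10 (swap(1, 4)): [5, 0, 3, 4, 2, 1]
After 11 (reverse(2, 3)): [5, 0, 4, 3, 2, 1]
After 12 (swap(0, 2)): [4, 0, 5, 3, 2, 1]
After 13 (swap(1, 0)): [0, 4, 5, 3, 2, 1]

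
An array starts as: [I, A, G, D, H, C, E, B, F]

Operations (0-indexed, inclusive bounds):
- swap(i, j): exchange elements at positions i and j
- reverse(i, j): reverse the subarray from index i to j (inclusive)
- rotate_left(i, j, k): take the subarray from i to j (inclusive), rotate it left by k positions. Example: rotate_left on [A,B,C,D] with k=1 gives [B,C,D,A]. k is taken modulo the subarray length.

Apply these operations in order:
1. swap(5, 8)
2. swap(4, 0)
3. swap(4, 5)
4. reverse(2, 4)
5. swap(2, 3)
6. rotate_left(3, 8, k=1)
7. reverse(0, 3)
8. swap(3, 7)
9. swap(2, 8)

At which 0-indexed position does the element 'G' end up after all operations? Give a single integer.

After 1 (swap(5, 8)): [I, A, G, D, H, F, E, B, C]
After 2 (swap(4, 0)): [H, A, G, D, I, F, E, B, C]
After 3 (swap(4, 5)): [H, A, G, D, F, I, E, B, C]
After 4 (reverse(2, 4)): [H, A, F, D, G, I, E, B, C]
After 5 (swap(2, 3)): [H, A, D, F, G, I, E, B, C]
After 6 (rotate_left(3, 8, k=1)): [H, A, D, G, I, E, B, C, F]
After 7 (reverse(0, 3)): [G, D, A, H, I, E, B, C, F]
After 8 (swap(3, 7)): [G, D, A, C, I, E, B, H, F]
After 9 (swap(2, 8)): [G, D, F, C, I, E, B, H, A]

Answer: 0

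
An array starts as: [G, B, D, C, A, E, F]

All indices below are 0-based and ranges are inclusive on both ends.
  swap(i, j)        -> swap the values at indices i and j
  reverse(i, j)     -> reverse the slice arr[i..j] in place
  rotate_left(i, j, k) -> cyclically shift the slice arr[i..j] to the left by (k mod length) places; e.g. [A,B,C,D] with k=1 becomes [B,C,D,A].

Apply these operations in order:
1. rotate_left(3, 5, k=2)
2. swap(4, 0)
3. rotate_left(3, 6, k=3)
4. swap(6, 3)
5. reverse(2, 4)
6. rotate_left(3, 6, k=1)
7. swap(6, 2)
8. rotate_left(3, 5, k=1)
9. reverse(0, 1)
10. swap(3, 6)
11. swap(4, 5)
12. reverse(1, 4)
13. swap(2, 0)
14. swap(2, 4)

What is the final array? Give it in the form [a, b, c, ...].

After 1 (rotate_left(3, 5, k=2)): [G, B, D, E, C, A, F]
After 2 (swap(4, 0)): [C, B, D, E, G, A, F]
After 3 (rotate_left(3, 6, k=3)): [C, B, D, F, E, G, A]
After 4 (swap(6, 3)): [C, B, D, A, E, G, F]
After 5 (reverse(2, 4)): [C, B, E, A, D, G, F]
After 6 (rotate_left(3, 6, k=1)): [C, B, E, D, G, F, A]
After 7 (swap(6, 2)): [C, B, A, D, G, F, E]
After 8 (rotate_left(3, 5, k=1)): [C, B, A, G, F, D, E]
After 9 (reverse(0, 1)): [B, C, A, G, F, D, E]
After 10 (swap(3, 6)): [B, C, A, E, F, D, G]
After 11 (swap(4, 5)): [B, C, A, E, D, F, G]
After 12 (reverse(1, 4)): [B, D, E, A, C, F, G]
After 13 (swap(2, 0)): [E, D, B, A, C, F, G]
After 14 (swap(2, 4)): [E, D, C, A, B, F, G]

Answer: [E, D, C, A, B, F, G]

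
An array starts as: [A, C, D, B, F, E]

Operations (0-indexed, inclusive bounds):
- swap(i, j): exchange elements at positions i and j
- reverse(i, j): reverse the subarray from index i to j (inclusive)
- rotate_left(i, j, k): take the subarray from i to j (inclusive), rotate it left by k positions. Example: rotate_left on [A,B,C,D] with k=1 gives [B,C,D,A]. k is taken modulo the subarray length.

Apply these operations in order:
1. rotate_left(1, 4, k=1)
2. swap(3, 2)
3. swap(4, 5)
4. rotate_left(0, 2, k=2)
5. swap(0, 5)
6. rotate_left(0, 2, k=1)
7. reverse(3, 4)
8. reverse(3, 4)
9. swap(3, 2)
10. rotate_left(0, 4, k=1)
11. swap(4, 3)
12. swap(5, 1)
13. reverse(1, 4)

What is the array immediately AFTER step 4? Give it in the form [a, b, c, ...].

Answer: [F, A, D, B, E, C]

Derivation:
After 1 (rotate_left(1, 4, k=1)): [A, D, B, F, C, E]
After 2 (swap(3, 2)): [A, D, F, B, C, E]
After 3 (swap(4, 5)): [A, D, F, B, E, C]
After 4 (rotate_left(0, 2, k=2)): [F, A, D, B, E, C]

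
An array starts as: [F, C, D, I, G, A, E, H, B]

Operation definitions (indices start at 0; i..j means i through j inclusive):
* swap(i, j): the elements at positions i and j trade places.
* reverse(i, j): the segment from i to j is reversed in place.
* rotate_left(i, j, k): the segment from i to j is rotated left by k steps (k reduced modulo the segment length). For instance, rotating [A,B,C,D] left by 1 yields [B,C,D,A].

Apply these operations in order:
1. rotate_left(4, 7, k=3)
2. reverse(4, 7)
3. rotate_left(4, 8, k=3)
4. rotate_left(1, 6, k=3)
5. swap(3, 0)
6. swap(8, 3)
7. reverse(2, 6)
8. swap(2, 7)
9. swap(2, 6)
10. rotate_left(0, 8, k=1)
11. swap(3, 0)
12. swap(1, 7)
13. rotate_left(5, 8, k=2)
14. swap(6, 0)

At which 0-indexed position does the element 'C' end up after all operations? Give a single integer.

Answer: 6

Derivation:
After 1 (rotate_left(4, 7, k=3)): [F, C, D, I, H, G, A, E, B]
After 2 (reverse(4, 7)): [F, C, D, I, E, A, G, H, B]
After 3 (rotate_left(4, 8, k=3)): [F, C, D, I, H, B, E, A, G]
After 4 (rotate_left(1, 6, k=3)): [F, H, B, E, C, D, I, A, G]
After 5 (swap(3, 0)): [E, H, B, F, C, D, I, A, G]
After 6 (swap(8, 3)): [E, H, B, G, C, D, I, A, F]
After 7 (reverse(2, 6)): [E, H, I, D, C, G, B, A, F]
After 8 (swap(2, 7)): [E, H, A, D, C, G, B, I, F]
After 9 (swap(2, 6)): [E, H, B, D, C, G, A, I, F]
After 10 (rotate_left(0, 8, k=1)): [H, B, D, C, G, A, I, F, E]
After 11 (swap(3, 0)): [C, B, D, H, G, A, I, F, E]
After 12 (swap(1, 7)): [C, F, D, H, G, A, I, B, E]
After 13 (rotate_left(5, 8, k=2)): [C, F, D, H, G, B, E, A, I]
After 14 (swap(6, 0)): [E, F, D, H, G, B, C, A, I]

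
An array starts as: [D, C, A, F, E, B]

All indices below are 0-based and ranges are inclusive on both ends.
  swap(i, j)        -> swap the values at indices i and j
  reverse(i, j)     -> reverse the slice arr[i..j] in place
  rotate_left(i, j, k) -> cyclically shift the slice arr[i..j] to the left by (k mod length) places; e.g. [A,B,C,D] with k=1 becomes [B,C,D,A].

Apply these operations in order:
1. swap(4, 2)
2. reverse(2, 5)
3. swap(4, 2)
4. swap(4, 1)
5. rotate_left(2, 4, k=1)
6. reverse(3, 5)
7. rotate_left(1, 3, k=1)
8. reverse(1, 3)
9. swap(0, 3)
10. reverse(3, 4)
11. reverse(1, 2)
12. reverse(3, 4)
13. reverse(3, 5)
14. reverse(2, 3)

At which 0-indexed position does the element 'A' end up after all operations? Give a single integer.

After 1 (swap(4, 2)): [D, C, E, F, A, B]
After 2 (reverse(2, 5)): [D, C, B, A, F, E]
After 3 (swap(4, 2)): [D, C, F, A, B, E]
After 4 (swap(4, 1)): [D, B, F, A, C, E]
After 5 (rotate_left(2, 4, k=1)): [D, B, A, C, F, E]
After 6 (reverse(3, 5)): [D, B, A, E, F, C]
After 7 (rotate_left(1, 3, k=1)): [D, A, E, B, F, C]
After 8 (reverse(1, 3)): [D, B, E, A, F, C]
After 9 (swap(0, 3)): [A, B, E, D, F, C]
After 10 (reverse(3, 4)): [A, B, E, F, D, C]
After 11 (reverse(1, 2)): [A, E, B, F, D, C]
After 12 (reverse(3, 4)): [A, E, B, D, F, C]
After 13 (reverse(3, 5)): [A, E, B, C, F, D]
After 14 (reverse(2, 3)): [A, E, C, B, F, D]

Answer: 0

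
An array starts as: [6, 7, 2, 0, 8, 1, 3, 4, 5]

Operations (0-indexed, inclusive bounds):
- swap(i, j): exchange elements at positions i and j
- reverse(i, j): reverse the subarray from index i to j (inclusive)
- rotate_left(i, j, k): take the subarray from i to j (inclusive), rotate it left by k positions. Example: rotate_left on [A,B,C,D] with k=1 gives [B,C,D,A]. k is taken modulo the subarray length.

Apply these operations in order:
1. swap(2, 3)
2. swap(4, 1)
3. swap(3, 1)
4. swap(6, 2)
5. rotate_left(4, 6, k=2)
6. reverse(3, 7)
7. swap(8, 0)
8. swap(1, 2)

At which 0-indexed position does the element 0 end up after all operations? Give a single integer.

Answer: 6

Derivation:
After 1 (swap(2, 3)): [6, 7, 0, 2, 8, 1, 3, 4, 5]
After 2 (swap(4, 1)): [6, 8, 0, 2, 7, 1, 3, 4, 5]
After 3 (swap(3, 1)): [6, 2, 0, 8, 7, 1, 3, 4, 5]
After 4 (swap(6, 2)): [6, 2, 3, 8, 7, 1, 0, 4, 5]
After 5 (rotate_left(4, 6, k=2)): [6, 2, 3, 8, 0, 7, 1, 4, 5]
After 6 (reverse(3, 7)): [6, 2, 3, 4, 1, 7, 0, 8, 5]
After 7 (swap(8, 0)): [5, 2, 3, 4, 1, 7, 0, 8, 6]
After 8 (swap(1, 2)): [5, 3, 2, 4, 1, 7, 0, 8, 6]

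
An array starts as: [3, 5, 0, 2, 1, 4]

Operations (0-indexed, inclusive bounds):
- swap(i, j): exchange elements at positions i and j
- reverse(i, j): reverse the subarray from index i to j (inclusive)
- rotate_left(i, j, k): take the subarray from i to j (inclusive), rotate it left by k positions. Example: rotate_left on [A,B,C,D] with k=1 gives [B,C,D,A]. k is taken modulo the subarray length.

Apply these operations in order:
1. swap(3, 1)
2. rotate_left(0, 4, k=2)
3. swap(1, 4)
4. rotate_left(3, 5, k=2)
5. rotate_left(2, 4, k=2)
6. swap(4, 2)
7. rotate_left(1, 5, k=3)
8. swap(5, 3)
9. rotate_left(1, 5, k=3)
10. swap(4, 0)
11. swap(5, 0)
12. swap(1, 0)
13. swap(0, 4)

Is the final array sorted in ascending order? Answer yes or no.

After 1 (swap(3, 1)): [3, 2, 0, 5, 1, 4]
After 2 (rotate_left(0, 4, k=2)): [0, 5, 1, 3, 2, 4]
After 3 (swap(1, 4)): [0, 2, 1, 3, 5, 4]
After 4 (rotate_left(3, 5, k=2)): [0, 2, 1, 4, 3, 5]
After 5 (rotate_left(2, 4, k=2)): [0, 2, 3, 1, 4, 5]
After 6 (swap(4, 2)): [0, 2, 4, 1, 3, 5]
After 7 (rotate_left(1, 5, k=3)): [0, 3, 5, 2, 4, 1]
After 8 (swap(5, 3)): [0, 3, 5, 1, 4, 2]
After 9 (rotate_left(1, 5, k=3)): [0, 4, 2, 3, 5, 1]
After 10 (swap(4, 0)): [5, 4, 2, 3, 0, 1]
After 11 (swap(5, 0)): [1, 4, 2, 3, 0, 5]
After 12 (swap(1, 0)): [4, 1, 2, 3, 0, 5]
After 13 (swap(0, 4)): [0, 1, 2, 3, 4, 5]

Answer: yes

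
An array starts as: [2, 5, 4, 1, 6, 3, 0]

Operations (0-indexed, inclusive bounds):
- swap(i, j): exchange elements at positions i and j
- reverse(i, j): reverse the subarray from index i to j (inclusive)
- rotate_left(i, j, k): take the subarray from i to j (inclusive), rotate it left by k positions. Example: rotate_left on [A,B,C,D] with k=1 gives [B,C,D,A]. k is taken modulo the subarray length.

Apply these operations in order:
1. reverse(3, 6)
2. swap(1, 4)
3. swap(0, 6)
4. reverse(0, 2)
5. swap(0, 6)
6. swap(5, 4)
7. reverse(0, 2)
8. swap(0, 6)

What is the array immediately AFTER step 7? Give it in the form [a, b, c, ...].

After 1 (reverse(3, 6)): [2, 5, 4, 0, 3, 6, 1]
After 2 (swap(1, 4)): [2, 3, 4, 0, 5, 6, 1]
After 3 (swap(0, 6)): [1, 3, 4, 0, 5, 6, 2]
After 4 (reverse(0, 2)): [4, 3, 1, 0, 5, 6, 2]
After 5 (swap(0, 6)): [2, 3, 1, 0, 5, 6, 4]
After 6 (swap(5, 4)): [2, 3, 1, 0, 6, 5, 4]
After 7 (reverse(0, 2)): [1, 3, 2, 0, 6, 5, 4]

Answer: [1, 3, 2, 0, 6, 5, 4]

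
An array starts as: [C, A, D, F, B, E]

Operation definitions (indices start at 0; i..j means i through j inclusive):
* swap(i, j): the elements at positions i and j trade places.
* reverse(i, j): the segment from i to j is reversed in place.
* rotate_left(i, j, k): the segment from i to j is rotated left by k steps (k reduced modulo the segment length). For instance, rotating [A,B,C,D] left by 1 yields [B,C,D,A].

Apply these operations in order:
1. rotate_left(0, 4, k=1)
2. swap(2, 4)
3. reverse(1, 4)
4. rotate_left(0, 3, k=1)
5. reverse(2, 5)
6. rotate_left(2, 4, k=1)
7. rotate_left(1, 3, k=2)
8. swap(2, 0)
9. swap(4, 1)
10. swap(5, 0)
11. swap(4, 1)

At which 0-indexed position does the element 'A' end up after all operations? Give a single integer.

After 1 (rotate_left(0, 4, k=1)): [A, D, F, B, C, E]
After 2 (swap(2, 4)): [A, D, C, B, F, E]
After 3 (reverse(1, 4)): [A, F, B, C, D, E]
After 4 (rotate_left(0, 3, k=1)): [F, B, C, A, D, E]
After 5 (reverse(2, 5)): [F, B, E, D, A, C]
After 6 (rotate_left(2, 4, k=1)): [F, B, D, A, E, C]
After 7 (rotate_left(1, 3, k=2)): [F, A, B, D, E, C]
After 8 (swap(2, 0)): [B, A, F, D, E, C]
After 9 (swap(4, 1)): [B, E, F, D, A, C]
After 10 (swap(5, 0)): [C, E, F, D, A, B]
After 11 (swap(4, 1)): [C, A, F, D, E, B]

Answer: 1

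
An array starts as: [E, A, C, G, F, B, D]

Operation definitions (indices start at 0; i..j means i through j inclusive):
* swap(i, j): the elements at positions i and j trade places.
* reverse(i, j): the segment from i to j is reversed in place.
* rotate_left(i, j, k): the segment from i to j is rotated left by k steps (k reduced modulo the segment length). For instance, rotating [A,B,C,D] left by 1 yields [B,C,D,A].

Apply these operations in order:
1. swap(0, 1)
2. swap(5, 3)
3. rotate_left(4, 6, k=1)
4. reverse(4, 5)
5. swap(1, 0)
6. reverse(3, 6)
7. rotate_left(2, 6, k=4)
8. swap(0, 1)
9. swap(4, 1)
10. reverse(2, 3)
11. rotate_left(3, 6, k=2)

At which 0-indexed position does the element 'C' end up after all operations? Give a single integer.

After 1 (swap(0, 1)): [A, E, C, G, F, B, D]
After 2 (swap(5, 3)): [A, E, C, B, F, G, D]
After 3 (rotate_left(4, 6, k=1)): [A, E, C, B, G, D, F]
After 4 (reverse(4, 5)): [A, E, C, B, D, G, F]
After 5 (swap(1, 0)): [E, A, C, B, D, G, F]
After 6 (reverse(3, 6)): [E, A, C, F, G, D, B]
After 7 (rotate_left(2, 6, k=4)): [E, A, B, C, F, G, D]
After 8 (swap(0, 1)): [A, E, B, C, F, G, D]
After 9 (swap(4, 1)): [A, F, B, C, E, G, D]
After 10 (reverse(2, 3)): [A, F, C, B, E, G, D]
After 11 (rotate_left(3, 6, k=2)): [A, F, C, G, D, B, E]

Answer: 2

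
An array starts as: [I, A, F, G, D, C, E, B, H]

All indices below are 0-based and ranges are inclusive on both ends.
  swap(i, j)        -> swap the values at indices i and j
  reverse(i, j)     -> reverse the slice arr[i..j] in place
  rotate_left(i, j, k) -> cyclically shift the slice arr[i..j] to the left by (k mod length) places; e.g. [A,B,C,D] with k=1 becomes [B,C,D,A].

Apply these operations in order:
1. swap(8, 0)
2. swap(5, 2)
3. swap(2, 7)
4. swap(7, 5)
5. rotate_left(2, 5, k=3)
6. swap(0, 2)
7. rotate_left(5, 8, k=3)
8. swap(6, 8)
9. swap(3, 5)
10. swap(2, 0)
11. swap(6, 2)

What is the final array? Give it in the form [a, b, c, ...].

Answer: [H, A, F, I, G, B, C, E, D]

Derivation:
After 1 (swap(8, 0)): [H, A, F, G, D, C, E, B, I]
After 2 (swap(5, 2)): [H, A, C, G, D, F, E, B, I]
After 3 (swap(2, 7)): [H, A, B, G, D, F, E, C, I]
After 4 (swap(7, 5)): [H, A, B, G, D, C, E, F, I]
After 5 (rotate_left(2, 5, k=3)): [H, A, C, B, G, D, E, F, I]
After 6 (swap(0, 2)): [C, A, H, B, G, D, E, F, I]
After 7 (rotate_left(5, 8, k=3)): [C, A, H, B, G, I, D, E, F]
After 8 (swap(6, 8)): [C, A, H, B, G, I, F, E, D]
After 9 (swap(3, 5)): [C, A, H, I, G, B, F, E, D]
After 10 (swap(2, 0)): [H, A, C, I, G, B, F, E, D]
After 11 (swap(6, 2)): [H, A, F, I, G, B, C, E, D]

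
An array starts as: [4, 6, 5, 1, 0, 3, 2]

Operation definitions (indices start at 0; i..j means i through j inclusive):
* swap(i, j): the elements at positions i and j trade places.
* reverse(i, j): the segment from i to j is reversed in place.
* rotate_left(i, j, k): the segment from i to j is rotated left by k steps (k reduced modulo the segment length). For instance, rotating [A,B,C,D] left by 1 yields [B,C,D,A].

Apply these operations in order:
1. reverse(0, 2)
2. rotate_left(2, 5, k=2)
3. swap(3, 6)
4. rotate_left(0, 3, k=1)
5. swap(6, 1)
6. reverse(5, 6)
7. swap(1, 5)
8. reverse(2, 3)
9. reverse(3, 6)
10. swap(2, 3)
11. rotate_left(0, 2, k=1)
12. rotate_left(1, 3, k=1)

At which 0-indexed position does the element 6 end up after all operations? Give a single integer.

Answer: 1

Derivation:
After 1 (reverse(0, 2)): [5, 6, 4, 1, 0, 3, 2]
After 2 (rotate_left(2, 5, k=2)): [5, 6, 0, 3, 4, 1, 2]
After 3 (swap(3, 6)): [5, 6, 0, 2, 4, 1, 3]
After 4 (rotate_left(0, 3, k=1)): [6, 0, 2, 5, 4, 1, 3]
After 5 (swap(6, 1)): [6, 3, 2, 5, 4, 1, 0]
After 6 (reverse(5, 6)): [6, 3, 2, 5, 4, 0, 1]
After 7 (swap(1, 5)): [6, 0, 2, 5, 4, 3, 1]
After 8 (reverse(2, 3)): [6, 0, 5, 2, 4, 3, 1]
After 9 (reverse(3, 6)): [6, 0, 5, 1, 3, 4, 2]
After 10 (swap(2, 3)): [6, 0, 1, 5, 3, 4, 2]
After 11 (rotate_left(0, 2, k=1)): [0, 1, 6, 5, 3, 4, 2]
After 12 (rotate_left(1, 3, k=1)): [0, 6, 5, 1, 3, 4, 2]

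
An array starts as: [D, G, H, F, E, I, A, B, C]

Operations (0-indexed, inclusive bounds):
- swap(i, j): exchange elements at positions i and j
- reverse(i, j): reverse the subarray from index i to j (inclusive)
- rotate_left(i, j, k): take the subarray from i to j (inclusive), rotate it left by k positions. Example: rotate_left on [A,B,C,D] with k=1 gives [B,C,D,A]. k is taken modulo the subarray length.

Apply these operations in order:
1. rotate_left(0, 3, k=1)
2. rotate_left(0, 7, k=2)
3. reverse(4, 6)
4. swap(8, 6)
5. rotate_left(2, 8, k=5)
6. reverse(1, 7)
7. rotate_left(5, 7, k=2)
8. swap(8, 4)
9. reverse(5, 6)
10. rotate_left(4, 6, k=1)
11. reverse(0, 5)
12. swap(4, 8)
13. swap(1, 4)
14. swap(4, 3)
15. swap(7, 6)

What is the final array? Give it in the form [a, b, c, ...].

After 1 (rotate_left(0, 3, k=1)): [G, H, F, D, E, I, A, B, C]
After 2 (rotate_left(0, 7, k=2)): [F, D, E, I, A, B, G, H, C]
After 3 (reverse(4, 6)): [F, D, E, I, G, B, A, H, C]
After 4 (swap(8, 6)): [F, D, E, I, G, B, C, H, A]
After 5 (rotate_left(2, 8, k=5)): [F, D, H, A, E, I, G, B, C]
After 6 (reverse(1, 7)): [F, B, G, I, E, A, H, D, C]
After 7 (rotate_left(5, 7, k=2)): [F, B, G, I, E, D, A, H, C]
After 8 (swap(8, 4)): [F, B, G, I, C, D, A, H, E]
After 9 (reverse(5, 6)): [F, B, G, I, C, A, D, H, E]
After 10 (rotate_left(4, 6, k=1)): [F, B, G, I, A, D, C, H, E]
After 11 (reverse(0, 5)): [D, A, I, G, B, F, C, H, E]
After 12 (swap(4, 8)): [D, A, I, G, E, F, C, H, B]
After 13 (swap(1, 4)): [D, E, I, G, A, F, C, H, B]
After 14 (swap(4, 3)): [D, E, I, A, G, F, C, H, B]
After 15 (swap(7, 6)): [D, E, I, A, G, F, H, C, B]

Answer: [D, E, I, A, G, F, H, C, B]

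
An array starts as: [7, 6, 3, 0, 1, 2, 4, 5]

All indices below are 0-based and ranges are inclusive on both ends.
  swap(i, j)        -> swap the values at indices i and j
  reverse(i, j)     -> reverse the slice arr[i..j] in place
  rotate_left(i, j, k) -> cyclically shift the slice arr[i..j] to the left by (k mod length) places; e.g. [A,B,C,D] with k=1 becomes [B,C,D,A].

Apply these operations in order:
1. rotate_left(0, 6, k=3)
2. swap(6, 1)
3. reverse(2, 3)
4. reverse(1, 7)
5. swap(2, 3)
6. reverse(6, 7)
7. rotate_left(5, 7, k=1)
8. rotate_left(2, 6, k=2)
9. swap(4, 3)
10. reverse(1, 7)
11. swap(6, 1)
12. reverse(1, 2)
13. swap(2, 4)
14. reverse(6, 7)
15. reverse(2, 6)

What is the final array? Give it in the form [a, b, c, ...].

Answer: [0, 1, 5, 4, 7, 6, 3, 2]

Derivation:
After 1 (rotate_left(0, 6, k=3)): [0, 1, 2, 4, 7, 6, 3, 5]
After 2 (swap(6, 1)): [0, 3, 2, 4, 7, 6, 1, 5]
After 3 (reverse(2, 3)): [0, 3, 4, 2, 7, 6, 1, 5]
After 4 (reverse(1, 7)): [0, 5, 1, 6, 7, 2, 4, 3]
After 5 (swap(2, 3)): [0, 5, 6, 1, 7, 2, 4, 3]
After 6 (reverse(6, 7)): [0, 5, 6, 1, 7, 2, 3, 4]
After 7 (rotate_left(5, 7, k=1)): [0, 5, 6, 1, 7, 3, 4, 2]
After 8 (rotate_left(2, 6, k=2)): [0, 5, 7, 3, 4, 6, 1, 2]
After 9 (swap(4, 3)): [0, 5, 7, 4, 3, 6, 1, 2]
After 10 (reverse(1, 7)): [0, 2, 1, 6, 3, 4, 7, 5]
After 11 (swap(6, 1)): [0, 7, 1, 6, 3, 4, 2, 5]
After 12 (reverse(1, 2)): [0, 1, 7, 6, 3, 4, 2, 5]
After 13 (swap(2, 4)): [0, 1, 3, 6, 7, 4, 2, 5]
After 14 (reverse(6, 7)): [0, 1, 3, 6, 7, 4, 5, 2]
After 15 (reverse(2, 6)): [0, 1, 5, 4, 7, 6, 3, 2]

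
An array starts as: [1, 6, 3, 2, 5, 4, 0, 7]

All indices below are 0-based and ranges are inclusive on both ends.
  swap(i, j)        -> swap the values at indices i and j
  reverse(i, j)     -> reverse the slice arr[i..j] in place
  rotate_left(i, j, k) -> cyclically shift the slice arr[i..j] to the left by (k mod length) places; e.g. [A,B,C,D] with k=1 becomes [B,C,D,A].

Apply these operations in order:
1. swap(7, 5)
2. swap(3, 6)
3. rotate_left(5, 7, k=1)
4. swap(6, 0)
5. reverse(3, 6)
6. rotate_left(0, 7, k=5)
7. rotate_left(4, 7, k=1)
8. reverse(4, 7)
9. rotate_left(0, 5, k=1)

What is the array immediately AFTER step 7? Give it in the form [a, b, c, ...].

After 1 (swap(7, 5)): [1, 6, 3, 2, 5, 7, 0, 4]
After 2 (swap(3, 6)): [1, 6, 3, 0, 5, 7, 2, 4]
After 3 (rotate_left(5, 7, k=1)): [1, 6, 3, 0, 5, 2, 4, 7]
After 4 (swap(6, 0)): [4, 6, 3, 0, 5, 2, 1, 7]
After 5 (reverse(3, 6)): [4, 6, 3, 1, 2, 5, 0, 7]
After 6 (rotate_left(0, 7, k=5)): [5, 0, 7, 4, 6, 3, 1, 2]
After 7 (rotate_left(4, 7, k=1)): [5, 0, 7, 4, 3, 1, 2, 6]

Answer: [5, 0, 7, 4, 3, 1, 2, 6]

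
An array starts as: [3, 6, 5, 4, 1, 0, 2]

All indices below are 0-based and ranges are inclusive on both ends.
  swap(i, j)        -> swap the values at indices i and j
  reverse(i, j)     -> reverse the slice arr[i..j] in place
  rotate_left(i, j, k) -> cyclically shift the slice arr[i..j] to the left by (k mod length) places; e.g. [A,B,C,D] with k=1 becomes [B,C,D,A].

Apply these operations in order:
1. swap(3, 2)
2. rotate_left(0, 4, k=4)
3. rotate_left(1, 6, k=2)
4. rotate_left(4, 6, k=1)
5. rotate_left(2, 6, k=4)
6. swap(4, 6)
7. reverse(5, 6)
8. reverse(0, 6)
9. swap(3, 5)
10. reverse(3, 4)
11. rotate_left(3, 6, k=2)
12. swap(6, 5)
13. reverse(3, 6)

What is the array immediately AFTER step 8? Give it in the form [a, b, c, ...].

Answer: [3, 0, 6, 5, 2, 4, 1]

Derivation:
After 1 (swap(3, 2)): [3, 6, 4, 5, 1, 0, 2]
After 2 (rotate_left(0, 4, k=4)): [1, 3, 6, 4, 5, 0, 2]
After 3 (rotate_left(1, 6, k=2)): [1, 4, 5, 0, 2, 3, 6]
After 4 (rotate_left(4, 6, k=1)): [1, 4, 5, 0, 3, 6, 2]
After 5 (rotate_left(2, 6, k=4)): [1, 4, 2, 5, 0, 3, 6]
After 6 (swap(4, 6)): [1, 4, 2, 5, 6, 3, 0]
After 7 (reverse(5, 6)): [1, 4, 2, 5, 6, 0, 3]
After 8 (reverse(0, 6)): [3, 0, 6, 5, 2, 4, 1]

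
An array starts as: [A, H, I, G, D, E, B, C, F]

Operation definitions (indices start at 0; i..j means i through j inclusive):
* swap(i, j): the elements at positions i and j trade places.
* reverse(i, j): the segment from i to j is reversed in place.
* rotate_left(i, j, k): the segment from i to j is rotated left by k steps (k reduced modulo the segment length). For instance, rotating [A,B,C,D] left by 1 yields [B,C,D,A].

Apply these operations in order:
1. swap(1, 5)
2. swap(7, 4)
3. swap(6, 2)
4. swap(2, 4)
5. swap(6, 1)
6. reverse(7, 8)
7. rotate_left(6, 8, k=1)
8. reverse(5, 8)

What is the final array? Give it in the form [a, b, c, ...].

Answer: [A, I, C, G, B, E, D, F, H]

Derivation:
After 1 (swap(1, 5)): [A, E, I, G, D, H, B, C, F]
After 2 (swap(7, 4)): [A, E, I, G, C, H, B, D, F]
After 3 (swap(6, 2)): [A, E, B, G, C, H, I, D, F]
After 4 (swap(2, 4)): [A, E, C, G, B, H, I, D, F]
After 5 (swap(6, 1)): [A, I, C, G, B, H, E, D, F]
After 6 (reverse(7, 8)): [A, I, C, G, B, H, E, F, D]
After 7 (rotate_left(6, 8, k=1)): [A, I, C, G, B, H, F, D, E]
After 8 (reverse(5, 8)): [A, I, C, G, B, E, D, F, H]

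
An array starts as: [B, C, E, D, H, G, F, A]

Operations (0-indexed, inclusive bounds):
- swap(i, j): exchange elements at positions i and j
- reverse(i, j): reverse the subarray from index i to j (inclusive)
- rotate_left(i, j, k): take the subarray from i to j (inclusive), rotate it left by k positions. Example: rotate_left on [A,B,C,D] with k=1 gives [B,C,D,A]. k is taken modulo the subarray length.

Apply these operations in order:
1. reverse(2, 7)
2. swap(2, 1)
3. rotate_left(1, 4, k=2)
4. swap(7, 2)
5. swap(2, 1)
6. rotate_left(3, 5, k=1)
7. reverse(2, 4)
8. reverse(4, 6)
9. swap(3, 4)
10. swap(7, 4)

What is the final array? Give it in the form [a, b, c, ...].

After 1 (reverse(2, 7)): [B, C, A, F, G, H, D, E]
After 2 (swap(2, 1)): [B, A, C, F, G, H, D, E]
After 3 (rotate_left(1, 4, k=2)): [B, F, G, A, C, H, D, E]
After 4 (swap(7, 2)): [B, F, E, A, C, H, D, G]
After 5 (swap(2, 1)): [B, E, F, A, C, H, D, G]
After 6 (rotate_left(3, 5, k=1)): [B, E, F, C, H, A, D, G]
After 7 (reverse(2, 4)): [B, E, H, C, F, A, D, G]
After 8 (reverse(4, 6)): [B, E, H, C, D, A, F, G]
After 9 (swap(3, 4)): [B, E, H, D, C, A, F, G]
After 10 (swap(7, 4)): [B, E, H, D, G, A, F, C]

Answer: [B, E, H, D, G, A, F, C]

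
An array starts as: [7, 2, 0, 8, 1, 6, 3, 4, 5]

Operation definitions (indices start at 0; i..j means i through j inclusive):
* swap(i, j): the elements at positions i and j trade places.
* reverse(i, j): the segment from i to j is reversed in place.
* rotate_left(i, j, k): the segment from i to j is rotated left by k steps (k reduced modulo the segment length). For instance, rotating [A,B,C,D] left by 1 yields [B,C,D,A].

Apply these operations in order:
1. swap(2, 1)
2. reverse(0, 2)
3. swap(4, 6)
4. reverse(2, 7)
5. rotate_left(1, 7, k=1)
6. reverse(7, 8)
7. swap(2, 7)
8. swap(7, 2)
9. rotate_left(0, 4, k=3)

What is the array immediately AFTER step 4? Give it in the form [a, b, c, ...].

Answer: [2, 0, 4, 1, 6, 3, 8, 7, 5]

Derivation:
After 1 (swap(2, 1)): [7, 0, 2, 8, 1, 6, 3, 4, 5]
After 2 (reverse(0, 2)): [2, 0, 7, 8, 1, 6, 3, 4, 5]
After 3 (swap(4, 6)): [2, 0, 7, 8, 3, 6, 1, 4, 5]
After 4 (reverse(2, 7)): [2, 0, 4, 1, 6, 3, 8, 7, 5]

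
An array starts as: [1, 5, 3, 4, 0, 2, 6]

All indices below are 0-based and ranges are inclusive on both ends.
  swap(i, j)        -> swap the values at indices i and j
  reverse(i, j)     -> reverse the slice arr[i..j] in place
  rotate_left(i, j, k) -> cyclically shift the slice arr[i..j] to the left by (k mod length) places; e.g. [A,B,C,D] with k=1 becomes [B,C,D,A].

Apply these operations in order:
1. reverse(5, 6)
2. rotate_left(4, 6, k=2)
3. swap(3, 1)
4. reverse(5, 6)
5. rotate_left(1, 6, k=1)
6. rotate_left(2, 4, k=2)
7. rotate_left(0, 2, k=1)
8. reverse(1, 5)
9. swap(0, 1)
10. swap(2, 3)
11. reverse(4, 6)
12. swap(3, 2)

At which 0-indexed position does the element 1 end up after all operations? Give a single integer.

After 1 (reverse(5, 6)): [1, 5, 3, 4, 0, 6, 2]
After 2 (rotate_left(4, 6, k=2)): [1, 5, 3, 4, 2, 0, 6]
After 3 (swap(3, 1)): [1, 4, 3, 5, 2, 0, 6]
After 4 (reverse(5, 6)): [1, 4, 3, 5, 2, 6, 0]
After 5 (rotate_left(1, 6, k=1)): [1, 3, 5, 2, 6, 0, 4]
After 6 (rotate_left(2, 4, k=2)): [1, 3, 6, 5, 2, 0, 4]
After 7 (rotate_left(0, 2, k=1)): [3, 6, 1, 5, 2, 0, 4]
After 8 (reverse(1, 5)): [3, 0, 2, 5, 1, 6, 4]
After 9 (swap(0, 1)): [0, 3, 2, 5, 1, 6, 4]
After 10 (swap(2, 3)): [0, 3, 5, 2, 1, 6, 4]
After 11 (reverse(4, 6)): [0, 3, 5, 2, 4, 6, 1]
After 12 (swap(3, 2)): [0, 3, 2, 5, 4, 6, 1]

Answer: 6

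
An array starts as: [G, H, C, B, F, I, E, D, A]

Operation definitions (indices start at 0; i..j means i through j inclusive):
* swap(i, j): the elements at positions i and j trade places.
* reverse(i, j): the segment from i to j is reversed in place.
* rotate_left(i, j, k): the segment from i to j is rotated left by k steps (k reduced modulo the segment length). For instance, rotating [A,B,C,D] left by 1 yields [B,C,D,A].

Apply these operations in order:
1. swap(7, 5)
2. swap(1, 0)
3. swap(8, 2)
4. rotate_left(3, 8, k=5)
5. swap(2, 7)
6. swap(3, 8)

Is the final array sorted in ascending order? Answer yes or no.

Answer: no

Derivation:
After 1 (swap(7, 5)): [G, H, C, B, F, D, E, I, A]
After 2 (swap(1, 0)): [H, G, C, B, F, D, E, I, A]
After 3 (swap(8, 2)): [H, G, A, B, F, D, E, I, C]
After 4 (rotate_left(3, 8, k=5)): [H, G, A, C, B, F, D, E, I]
After 5 (swap(2, 7)): [H, G, E, C, B, F, D, A, I]
After 6 (swap(3, 8)): [H, G, E, I, B, F, D, A, C]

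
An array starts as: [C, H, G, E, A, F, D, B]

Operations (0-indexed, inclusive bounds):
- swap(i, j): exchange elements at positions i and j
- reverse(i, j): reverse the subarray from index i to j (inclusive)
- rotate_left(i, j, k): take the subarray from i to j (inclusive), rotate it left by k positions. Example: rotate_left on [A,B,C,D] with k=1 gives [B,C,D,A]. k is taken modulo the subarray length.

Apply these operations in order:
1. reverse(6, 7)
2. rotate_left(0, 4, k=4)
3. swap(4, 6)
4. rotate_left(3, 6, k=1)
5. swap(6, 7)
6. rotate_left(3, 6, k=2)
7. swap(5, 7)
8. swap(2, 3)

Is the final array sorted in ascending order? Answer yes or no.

After 1 (reverse(6, 7)): [C, H, G, E, A, F, B, D]
After 2 (rotate_left(0, 4, k=4)): [A, C, H, G, E, F, B, D]
After 3 (swap(4, 6)): [A, C, H, G, B, F, E, D]
After 4 (rotate_left(3, 6, k=1)): [A, C, H, B, F, E, G, D]
After 5 (swap(6, 7)): [A, C, H, B, F, E, D, G]
After 6 (rotate_left(3, 6, k=2)): [A, C, H, E, D, B, F, G]
After 7 (swap(5, 7)): [A, C, H, E, D, G, F, B]
After 8 (swap(2, 3)): [A, C, E, H, D, G, F, B]

Answer: no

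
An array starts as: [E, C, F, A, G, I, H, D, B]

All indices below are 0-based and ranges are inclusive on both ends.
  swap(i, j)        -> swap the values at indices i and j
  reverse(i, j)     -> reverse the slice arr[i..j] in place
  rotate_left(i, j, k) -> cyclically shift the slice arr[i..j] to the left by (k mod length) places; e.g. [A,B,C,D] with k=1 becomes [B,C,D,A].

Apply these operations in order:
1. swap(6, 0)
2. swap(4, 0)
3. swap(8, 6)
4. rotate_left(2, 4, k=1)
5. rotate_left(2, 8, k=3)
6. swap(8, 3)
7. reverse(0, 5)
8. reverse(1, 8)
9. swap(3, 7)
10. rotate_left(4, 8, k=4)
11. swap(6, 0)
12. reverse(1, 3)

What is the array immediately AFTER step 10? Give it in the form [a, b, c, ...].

Answer: [E, B, H, F, D, G, C, I, A]

Derivation:
After 1 (swap(6, 0)): [H, C, F, A, G, I, E, D, B]
After 2 (swap(4, 0)): [G, C, F, A, H, I, E, D, B]
After 3 (swap(8, 6)): [G, C, F, A, H, I, B, D, E]
After 4 (rotate_left(2, 4, k=1)): [G, C, A, H, F, I, B, D, E]
After 5 (rotate_left(2, 8, k=3)): [G, C, I, B, D, E, A, H, F]
After 6 (swap(8, 3)): [G, C, I, F, D, E, A, H, B]
After 7 (reverse(0, 5)): [E, D, F, I, C, G, A, H, B]
After 8 (reverse(1, 8)): [E, B, H, A, G, C, I, F, D]
After 9 (swap(3, 7)): [E, B, H, F, G, C, I, A, D]
After 10 (rotate_left(4, 8, k=4)): [E, B, H, F, D, G, C, I, A]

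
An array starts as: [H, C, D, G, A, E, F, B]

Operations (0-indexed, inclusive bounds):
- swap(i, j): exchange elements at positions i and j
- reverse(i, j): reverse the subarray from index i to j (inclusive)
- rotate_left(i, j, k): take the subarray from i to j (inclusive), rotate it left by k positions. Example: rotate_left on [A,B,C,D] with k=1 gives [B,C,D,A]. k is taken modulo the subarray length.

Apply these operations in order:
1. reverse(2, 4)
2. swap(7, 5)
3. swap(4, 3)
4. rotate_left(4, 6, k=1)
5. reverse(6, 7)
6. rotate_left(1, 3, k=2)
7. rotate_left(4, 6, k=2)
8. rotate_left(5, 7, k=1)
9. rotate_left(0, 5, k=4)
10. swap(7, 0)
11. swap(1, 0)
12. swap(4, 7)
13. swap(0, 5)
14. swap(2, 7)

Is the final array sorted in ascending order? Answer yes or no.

Answer: yes

Derivation:
After 1 (reverse(2, 4)): [H, C, A, G, D, E, F, B]
After 2 (swap(7, 5)): [H, C, A, G, D, B, F, E]
After 3 (swap(4, 3)): [H, C, A, D, G, B, F, E]
After 4 (rotate_left(4, 6, k=1)): [H, C, A, D, B, F, G, E]
After 5 (reverse(6, 7)): [H, C, A, D, B, F, E, G]
After 6 (rotate_left(1, 3, k=2)): [H, D, C, A, B, F, E, G]
After 7 (rotate_left(4, 6, k=2)): [H, D, C, A, E, B, F, G]
After 8 (rotate_left(5, 7, k=1)): [H, D, C, A, E, F, G, B]
After 9 (rotate_left(0, 5, k=4)): [E, F, H, D, C, A, G, B]
After 10 (swap(7, 0)): [B, F, H, D, C, A, G, E]
After 11 (swap(1, 0)): [F, B, H, D, C, A, G, E]
After 12 (swap(4, 7)): [F, B, H, D, E, A, G, C]
After 13 (swap(0, 5)): [A, B, H, D, E, F, G, C]
After 14 (swap(2, 7)): [A, B, C, D, E, F, G, H]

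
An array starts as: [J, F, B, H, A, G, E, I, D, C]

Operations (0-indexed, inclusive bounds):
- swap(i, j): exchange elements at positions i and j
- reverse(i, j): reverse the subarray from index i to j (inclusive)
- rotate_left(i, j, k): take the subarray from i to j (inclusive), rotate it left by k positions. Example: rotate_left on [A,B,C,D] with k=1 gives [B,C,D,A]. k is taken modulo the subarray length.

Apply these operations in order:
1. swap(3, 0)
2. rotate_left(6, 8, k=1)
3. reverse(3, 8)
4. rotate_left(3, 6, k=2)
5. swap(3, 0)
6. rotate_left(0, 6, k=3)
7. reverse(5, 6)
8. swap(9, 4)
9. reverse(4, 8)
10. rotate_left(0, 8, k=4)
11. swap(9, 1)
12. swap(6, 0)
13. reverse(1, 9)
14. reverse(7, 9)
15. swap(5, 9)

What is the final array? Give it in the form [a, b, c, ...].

After 1 (swap(3, 0)): [H, F, B, J, A, G, E, I, D, C]
After 2 (rotate_left(6, 8, k=1)): [H, F, B, J, A, G, I, D, E, C]
After 3 (reverse(3, 8)): [H, F, B, E, D, I, G, A, J, C]
After 4 (rotate_left(3, 6, k=2)): [H, F, B, I, G, E, D, A, J, C]
After 5 (swap(3, 0)): [I, F, B, H, G, E, D, A, J, C]
After 6 (rotate_left(0, 6, k=3)): [H, G, E, D, I, F, B, A, J, C]
After 7 (reverse(5, 6)): [H, G, E, D, I, B, F, A, J, C]
After 8 (swap(9, 4)): [H, G, E, D, C, B, F, A, J, I]
After 9 (reverse(4, 8)): [H, G, E, D, J, A, F, B, C, I]
After 10 (rotate_left(0, 8, k=4)): [J, A, F, B, C, H, G, E, D, I]
After 11 (swap(9, 1)): [J, I, F, B, C, H, G, E, D, A]
After 12 (swap(6, 0)): [G, I, F, B, C, H, J, E, D, A]
After 13 (reverse(1, 9)): [G, A, D, E, J, H, C, B, F, I]
After 14 (reverse(7, 9)): [G, A, D, E, J, H, C, I, F, B]
After 15 (swap(5, 9)): [G, A, D, E, J, B, C, I, F, H]

Answer: [G, A, D, E, J, B, C, I, F, H]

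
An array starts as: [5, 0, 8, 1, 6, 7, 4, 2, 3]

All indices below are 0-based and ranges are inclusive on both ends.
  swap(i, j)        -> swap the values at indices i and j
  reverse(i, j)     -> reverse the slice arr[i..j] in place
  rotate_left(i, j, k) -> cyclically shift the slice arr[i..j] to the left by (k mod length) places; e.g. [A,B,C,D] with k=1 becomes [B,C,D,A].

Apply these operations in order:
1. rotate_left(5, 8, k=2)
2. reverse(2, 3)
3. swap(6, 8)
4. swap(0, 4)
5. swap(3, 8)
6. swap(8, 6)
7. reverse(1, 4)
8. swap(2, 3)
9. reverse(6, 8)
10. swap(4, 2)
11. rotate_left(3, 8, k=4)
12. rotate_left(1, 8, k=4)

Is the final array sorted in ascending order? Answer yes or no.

Answer: no

Derivation:
After 1 (rotate_left(5, 8, k=2)): [5, 0, 8, 1, 6, 2, 3, 7, 4]
After 2 (reverse(2, 3)): [5, 0, 1, 8, 6, 2, 3, 7, 4]
After 3 (swap(6, 8)): [5, 0, 1, 8, 6, 2, 4, 7, 3]
After 4 (swap(0, 4)): [6, 0, 1, 8, 5, 2, 4, 7, 3]
After 5 (swap(3, 8)): [6, 0, 1, 3, 5, 2, 4, 7, 8]
After 6 (swap(8, 6)): [6, 0, 1, 3, 5, 2, 8, 7, 4]
After 7 (reverse(1, 4)): [6, 5, 3, 1, 0, 2, 8, 7, 4]
After 8 (swap(2, 3)): [6, 5, 1, 3, 0, 2, 8, 7, 4]
After 9 (reverse(6, 8)): [6, 5, 1, 3, 0, 2, 4, 7, 8]
After 10 (swap(4, 2)): [6, 5, 0, 3, 1, 2, 4, 7, 8]
After 11 (rotate_left(3, 8, k=4)): [6, 5, 0, 7, 8, 3, 1, 2, 4]
After 12 (rotate_left(1, 8, k=4)): [6, 3, 1, 2, 4, 5, 0, 7, 8]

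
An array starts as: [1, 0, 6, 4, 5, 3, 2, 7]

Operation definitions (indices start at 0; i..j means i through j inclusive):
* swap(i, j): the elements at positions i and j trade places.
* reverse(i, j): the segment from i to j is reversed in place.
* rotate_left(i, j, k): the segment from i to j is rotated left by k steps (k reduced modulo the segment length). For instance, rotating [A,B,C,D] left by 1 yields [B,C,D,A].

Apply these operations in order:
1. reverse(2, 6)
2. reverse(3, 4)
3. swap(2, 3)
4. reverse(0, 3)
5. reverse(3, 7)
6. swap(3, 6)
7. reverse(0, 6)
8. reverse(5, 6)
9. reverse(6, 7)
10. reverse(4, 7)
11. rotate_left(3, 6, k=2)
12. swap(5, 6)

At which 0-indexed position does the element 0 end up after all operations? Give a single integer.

After 1 (reverse(2, 6)): [1, 0, 2, 3, 5, 4, 6, 7]
After 2 (reverse(3, 4)): [1, 0, 2, 5, 3, 4, 6, 7]
After 3 (swap(2, 3)): [1, 0, 5, 2, 3, 4, 6, 7]
After 4 (reverse(0, 3)): [2, 5, 0, 1, 3, 4, 6, 7]
After 5 (reverse(3, 7)): [2, 5, 0, 7, 6, 4, 3, 1]
After 6 (swap(3, 6)): [2, 5, 0, 3, 6, 4, 7, 1]
After 7 (reverse(0, 6)): [7, 4, 6, 3, 0, 5, 2, 1]
After 8 (reverse(5, 6)): [7, 4, 6, 3, 0, 2, 5, 1]
After 9 (reverse(6, 7)): [7, 4, 6, 3, 0, 2, 1, 5]
After 10 (reverse(4, 7)): [7, 4, 6, 3, 5, 1, 2, 0]
After 11 (rotate_left(3, 6, k=2)): [7, 4, 6, 1, 2, 3, 5, 0]
After 12 (swap(5, 6)): [7, 4, 6, 1, 2, 5, 3, 0]

Answer: 7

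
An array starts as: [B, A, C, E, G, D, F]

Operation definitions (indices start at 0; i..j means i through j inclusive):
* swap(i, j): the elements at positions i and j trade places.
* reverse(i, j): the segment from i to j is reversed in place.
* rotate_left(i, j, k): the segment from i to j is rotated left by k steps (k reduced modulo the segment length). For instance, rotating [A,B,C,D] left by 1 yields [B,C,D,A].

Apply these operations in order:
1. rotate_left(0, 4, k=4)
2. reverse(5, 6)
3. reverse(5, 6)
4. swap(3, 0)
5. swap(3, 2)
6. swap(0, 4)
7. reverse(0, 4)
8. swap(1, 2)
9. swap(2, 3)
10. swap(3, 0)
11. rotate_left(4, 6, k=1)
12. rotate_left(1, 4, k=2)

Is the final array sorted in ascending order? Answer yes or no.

Answer: no

Derivation:
After 1 (rotate_left(0, 4, k=4)): [G, B, A, C, E, D, F]
After 2 (reverse(5, 6)): [G, B, A, C, E, F, D]
After 3 (reverse(5, 6)): [G, B, A, C, E, D, F]
After 4 (swap(3, 0)): [C, B, A, G, E, D, F]
After 5 (swap(3, 2)): [C, B, G, A, E, D, F]
After 6 (swap(0, 4)): [E, B, G, A, C, D, F]
After 7 (reverse(0, 4)): [C, A, G, B, E, D, F]
After 8 (swap(1, 2)): [C, G, A, B, E, D, F]
After 9 (swap(2, 3)): [C, G, B, A, E, D, F]
After 10 (swap(3, 0)): [A, G, B, C, E, D, F]
After 11 (rotate_left(4, 6, k=1)): [A, G, B, C, D, F, E]
After 12 (rotate_left(1, 4, k=2)): [A, C, D, G, B, F, E]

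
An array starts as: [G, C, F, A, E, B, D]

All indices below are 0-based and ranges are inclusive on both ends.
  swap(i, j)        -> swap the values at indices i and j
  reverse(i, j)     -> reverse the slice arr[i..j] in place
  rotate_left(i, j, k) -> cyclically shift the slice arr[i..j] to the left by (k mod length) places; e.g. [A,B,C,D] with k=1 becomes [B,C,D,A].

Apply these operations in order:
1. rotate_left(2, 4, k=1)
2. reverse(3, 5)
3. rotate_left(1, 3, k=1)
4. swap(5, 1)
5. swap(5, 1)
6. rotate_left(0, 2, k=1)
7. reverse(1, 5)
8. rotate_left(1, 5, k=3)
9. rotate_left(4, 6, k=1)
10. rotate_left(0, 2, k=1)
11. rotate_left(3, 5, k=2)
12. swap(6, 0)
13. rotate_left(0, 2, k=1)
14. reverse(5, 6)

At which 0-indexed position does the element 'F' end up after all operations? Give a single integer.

Answer: 2

Derivation:
After 1 (rotate_left(2, 4, k=1)): [G, C, A, E, F, B, D]
After 2 (reverse(3, 5)): [G, C, A, B, F, E, D]
After 3 (rotate_left(1, 3, k=1)): [G, A, B, C, F, E, D]
After 4 (swap(5, 1)): [G, E, B, C, F, A, D]
After 5 (swap(5, 1)): [G, A, B, C, F, E, D]
After 6 (rotate_left(0, 2, k=1)): [A, B, G, C, F, E, D]
After 7 (reverse(1, 5)): [A, E, F, C, G, B, D]
After 8 (rotate_left(1, 5, k=3)): [A, G, B, E, F, C, D]
After 9 (rotate_left(4, 6, k=1)): [A, G, B, E, C, D, F]
After 10 (rotate_left(0, 2, k=1)): [G, B, A, E, C, D, F]
After 11 (rotate_left(3, 5, k=2)): [G, B, A, D, E, C, F]
After 12 (swap(6, 0)): [F, B, A, D, E, C, G]
After 13 (rotate_left(0, 2, k=1)): [B, A, F, D, E, C, G]
After 14 (reverse(5, 6)): [B, A, F, D, E, G, C]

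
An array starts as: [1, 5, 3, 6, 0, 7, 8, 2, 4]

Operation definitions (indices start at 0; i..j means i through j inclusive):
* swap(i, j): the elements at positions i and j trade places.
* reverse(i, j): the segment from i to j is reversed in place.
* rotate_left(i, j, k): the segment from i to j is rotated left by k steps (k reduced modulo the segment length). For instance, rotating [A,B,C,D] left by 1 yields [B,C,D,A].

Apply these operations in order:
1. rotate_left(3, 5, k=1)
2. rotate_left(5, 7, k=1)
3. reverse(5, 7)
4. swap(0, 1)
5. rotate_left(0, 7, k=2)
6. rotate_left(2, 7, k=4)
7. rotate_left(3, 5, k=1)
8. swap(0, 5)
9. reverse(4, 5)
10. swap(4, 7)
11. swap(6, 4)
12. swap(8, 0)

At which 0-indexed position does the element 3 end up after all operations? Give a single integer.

After 1 (rotate_left(3, 5, k=1)): [1, 5, 3, 0, 7, 6, 8, 2, 4]
After 2 (rotate_left(5, 7, k=1)): [1, 5, 3, 0, 7, 8, 2, 6, 4]
After 3 (reverse(5, 7)): [1, 5, 3, 0, 7, 6, 2, 8, 4]
After 4 (swap(0, 1)): [5, 1, 3, 0, 7, 6, 2, 8, 4]
After 5 (rotate_left(0, 7, k=2)): [3, 0, 7, 6, 2, 8, 5, 1, 4]
After 6 (rotate_left(2, 7, k=4)): [3, 0, 5, 1, 7, 6, 2, 8, 4]
After 7 (rotate_left(3, 5, k=1)): [3, 0, 5, 7, 6, 1, 2, 8, 4]
After 8 (swap(0, 5)): [1, 0, 5, 7, 6, 3, 2, 8, 4]
After 9 (reverse(4, 5)): [1, 0, 5, 7, 3, 6, 2, 8, 4]
After 10 (swap(4, 7)): [1, 0, 5, 7, 8, 6, 2, 3, 4]
After 11 (swap(6, 4)): [1, 0, 5, 7, 2, 6, 8, 3, 4]
After 12 (swap(8, 0)): [4, 0, 5, 7, 2, 6, 8, 3, 1]

Answer: 7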